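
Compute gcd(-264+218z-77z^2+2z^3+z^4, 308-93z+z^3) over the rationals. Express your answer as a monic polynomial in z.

11+z

Apply the Euclidean algorithm:
  z^4+2z^3-77z^2+218z-264 = (z+2)(z^3-93z+308) + (16z^2+96z-880)
  z^3-93z+308 = ((1/16)z-3/8)(16z^2+96z-880) + (-2z-22)
  16z^2+96z-880 = (-8z+40)(-2z-22) + (0)
Last nonzero remainder: -2z-22. Dividing through by -2 gives the monic gcd z+11.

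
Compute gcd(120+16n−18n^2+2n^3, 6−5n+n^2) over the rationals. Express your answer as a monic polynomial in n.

Apply the Euclidean algorithm:
  2n^3−18n^2+16n+120 = (2n−8)(n^2−5n+6) + (−36n+168)
  n^2−5n+6 = (−(1/36)n+1/108)(−36n+168) + (40/9)
  −36n+168 = (−(81/10)n+189/5)(40/9) + (0)
The last nonzero remainder is the constant 40/9, so the polynomials are coprime and gcd = 1.

1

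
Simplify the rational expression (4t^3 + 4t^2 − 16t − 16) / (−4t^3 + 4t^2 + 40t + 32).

(−t + 2)/(t − 4)

Repeated division with remainder:
  4t^3 + 4t^2 − 16t − 16 = (−1)(−4t^3 + 4t^2 + 40t + 32) + (8t^2 + 24t + 16)
  −4t^3 + 4t^2 + 40t + 32 = (−(1/2)t + 2)(8t^2 + 24t + 16) + (0)
Last nonzero remainder: 8t^2 + 24t + 16. Dividing through by 8 gives the monic gcd t^2 + 3t + 2.
Cancel t^2 + 3t + 2 from numerator and denominator to get the reduced form.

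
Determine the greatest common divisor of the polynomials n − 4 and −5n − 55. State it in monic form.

1

Repeated division with remainder:
  n − 4 = (−1/5)(−5n − 55) + (−15)
  −5n − 55 = ((1/3)n + 11/3)(−15) + (0)
The last nonzero remainder is the constant −15, so the polynomials are coprime and gcd = 1.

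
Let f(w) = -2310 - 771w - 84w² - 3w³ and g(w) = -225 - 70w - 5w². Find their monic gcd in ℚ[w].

Euclidean algorithm in ℚ[w]:
  -3w³ - 84w² - 771w - 2310 = ((3/5)w + 42/5)(-5w² - 70w - 225) + (-48w - 420)
  -5w² - 70w - 225 = ((5/48)w + 35/64)(-48w - 420) + (75/16)
  -48w - 420 = (-(256/25)w - 448/5)(75/16) + (0)
The last nonzero remainder is the constant 75/16, so the polynomials are coprime and gcd = 1.

1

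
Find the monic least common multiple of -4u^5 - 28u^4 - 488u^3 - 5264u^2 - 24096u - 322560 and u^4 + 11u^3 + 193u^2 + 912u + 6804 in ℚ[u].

Euclidean algorithm in ℚ[u]:
  -4u^5 - 28u^4 - 488u^3 - 5264u^2 - 24096u - 322560 = (-4u + 16)(u^4 + 11u^3 + 193u^2 + 912u + 6804) + (108u^3 - 4704u^2 - 11472u - 431424)
  u^4 + 11u^3 + 193u^2 + 912u + 6804 = ((1/108)u + 491/972)(108u^3 - 4704u^2 - 11472u - 431424) + ((216709/81)u^2 + (866836/81)u + 6067852/27)
  108u^3 - 4704u^2 - 11472u - 431424 = ((8748/216709)u - 416016/216709)((216709/81)u^2 + (866836/81)u + 6067852/27) + (0)
Last nonzero remainder: (216709/81)u^2 + (866836/81)u + 6067852/27. Dividing through by 216709/81 gives the monic gcd u^2 + 4u + 84.
Then lcm(f, g) = f·g / gcd(f, g); expanding and making the result monic gives the answer.

u^7 + 14u^6 + 252u^5 + 2737u^4 + 25118u^3 + 229404u^2 + 1052424u + 6531840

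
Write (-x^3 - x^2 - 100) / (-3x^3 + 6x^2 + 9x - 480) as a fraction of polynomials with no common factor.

By polynomial division,
  -x^3 - x^2 - 100 = (1/3)(-3x^3 + 6x^2 + 9x - 480) + (-3x^2 - 3x + 60)
  -3x^3 + 6x^2 + 9x - 480 = (x - 3)(-3x^2 - 3x + 60) + (-60x - 300)
  -3x^2 - 3x + 60 = ((1/20)x - 1/5)(-60x - 300) + (0)
Last nonzero remainder: -60x - 300. Dividing through by -60 gives the monic gcd x + 5.
Cancel x + 5 from numerator and denominator to get the reduced form.

(x^2 - 4x + 20)/(3x^2 - 21x + 96)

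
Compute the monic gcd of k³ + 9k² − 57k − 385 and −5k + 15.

1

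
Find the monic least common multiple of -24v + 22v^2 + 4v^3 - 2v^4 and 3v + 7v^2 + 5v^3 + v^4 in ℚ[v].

Repeated division with remainder:
  -2v^4 + 4v^3 + 22v^2 - 24v = (-2)(v^4 + 5v^3 + 7v^2 + 3v) + (14v^3 + 36v^2 - 18v)
  v^4 + 5v^3 + 7v^2 + 3v = ((1/14)v + 17/98)(14v^3 + 36v^2 - 18v) + ((100/49)v^2 + (300/49)v)
  14v^3 + 36v^2 - 18v = ((343/50)v - 147/50)((100/49)v^2 + (300/49)v) + (0)
Last nonzero remainder: (100/49)v^2 + (300/49)v. Dividing through by 100/49 gives the monic gcd v^2 + 3v.
Then lcm(f, g) = f·g / gcd(f, g); expanding and making the result monic gives the answer.

12v + 13v^2 - 12v^3 - 14v^4 + v^6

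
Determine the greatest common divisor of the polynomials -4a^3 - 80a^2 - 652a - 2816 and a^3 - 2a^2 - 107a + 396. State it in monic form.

a + 11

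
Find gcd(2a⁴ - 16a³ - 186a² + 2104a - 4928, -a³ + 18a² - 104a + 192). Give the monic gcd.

a² - 12a + 32

Euclidean algorithm in ℚ[a]:
  2a⁴ - 16a³ - 186a² + 2104a - 4928 = (-2a - 20)(-a³ + 18a² - 104a + 192) + (-34a² + 408a - 1088)
  -a³ + 18a² - 104a + 192 = ((1/34)a - 3/17)(-34a² + 408a - 1088) + (0)
Last nonzero remainder: -34a² + 408a - 1088. Dividing through by -34 gives the monic gcd a² - 12a + 32.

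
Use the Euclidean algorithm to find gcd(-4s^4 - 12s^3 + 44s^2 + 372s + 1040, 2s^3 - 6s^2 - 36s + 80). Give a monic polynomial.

Euclidean algorithm in ℚ[s]:
  -4s^4 - 12s^3 + 44s^2 + 372s + 1040 = (-2s - 12)(2s^3 - 6s^2 - 36s + 80) + (-100s^2 + 100s + 2000)
  2s^3 - 6s^2 - 36s + 80 = (-(1/50)s + 1/25)(-100s^2 + 100s + 2000) + (0)
Last nonzero remainder: -100s^2 + 100s + 2000. Dividing through by -100 gives the monic gcd s^2 - s - 20.

s^2 - s - 20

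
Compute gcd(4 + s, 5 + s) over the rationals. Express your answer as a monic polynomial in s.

Euclidean algorithm in ℚ[s]:
  s + 4 = (s + 5) + (-1)
  s + 5 = (-s - 5)(-1) + (0)
The last nonzero remainder is the constant -1, so the polynomials are coprime and gcd = 1.

1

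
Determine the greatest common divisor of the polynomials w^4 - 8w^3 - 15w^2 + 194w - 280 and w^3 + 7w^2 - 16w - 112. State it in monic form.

w - 4

Repeated division with remainder:
  w^4 - 8w^3 - 15w^2 + 194w - 280 = (w - 15)(w^3 + 7w^2 - 16w - 112) + (106w^2 + 66w - 1960)
  w^3 + 7w^2 - 16w - 112 = ((1/106)w + 169/2809)(106w^2 + 66w - 1960) + (-(4158/2809)w + 16632/2809)
  106w^2 + 66w - 1960 = (-(148877/2079)w - 98315/297)(-(4158/2809)w + 16632/2809) + (0)
Last nonzero remainder: -(4158/2809)w + 16632/2809. Dividing through by -4158/2809 gives the monic gcd w - 4.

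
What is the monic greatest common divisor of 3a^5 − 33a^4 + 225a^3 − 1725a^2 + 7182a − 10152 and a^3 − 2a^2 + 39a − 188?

Apply the Euclidean algorithm:
  3a^5 − 33a^4 + 225a^3 − 1725a^2 + 7182a − 10152 = (3a^2 − 27a + 54)(a^3 − 2a^2 + 39a − 188) + (0)
The last nonzero remainder a^3 − 2a^2 + 39a − 188 is already monic.

a^3 − 2a^2 + 39a − 188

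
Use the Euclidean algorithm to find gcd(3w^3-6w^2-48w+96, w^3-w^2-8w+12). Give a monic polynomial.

By polynomial division,
  3w^3-6w^2-48w+96 = (3)(w^3-w^2-8w+12) + (-3w^2-24w+60)
  w^3-w^2-8w+12 = (-(1/3)w+3)(-3w^2-24w+60) + (84w-168)
  -3w^2-24w+60 = (-(1/28)w-5/14)(84w-168) + (0)
Last nonzero remainder: 84w-168. Dividing through by 84 gives the monic gcd w-2.

w-2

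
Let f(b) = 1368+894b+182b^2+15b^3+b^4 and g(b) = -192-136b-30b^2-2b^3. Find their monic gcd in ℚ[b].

12+7b+b^2

Repeated division with remainder:
  b^4+15b^3+182b^2+894b+1368 = (-(1/2)b)(-2b^3-30b^2-136b-192) + (114b^2+798b+1368)
  -2b^3-30b^2-136b-192 = (-(1/57)b-8/57)(114b^2+798b+1368) + (0)
Last nonzero remainder: 114b^2+798b+1368. Dividing through by 114 gives the monic gcd b^2+7b+12.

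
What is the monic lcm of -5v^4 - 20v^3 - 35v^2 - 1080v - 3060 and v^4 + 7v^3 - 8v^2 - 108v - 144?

Apply the Euclidean algorithm:
  -5v^4 - 20v^3 - 35v^2 - 1080v - 3060 = (-5)(v^4 + 7v^3 - 8v^2 - 108v - 144) + (15v^3 - 75v^2 - 1620v - 3780)
  v^4 + 7v^3 - 8v^2 - 108v - 144 = ((1/15)v + 4/5)(15v^3 - 75v^2 - 1620v - 3780) + (160v^2 + 1440v + 2880)
  15v^3 - 75v^2 - 1620v - 3780 = ((3/32)v - 21/16)(160v^2 + 1440v + 2880) + (0)
Last nonzero remainder: 160v^2 + 1440v + 2880. Dividing through by 160 gives the monic gcd v^2 + 9v + 18.
Then lcm(f, g) = f·g / gcd(f, g); expanding and making the result monic gives the answer.

v^6 + 2v^5 - 9v^4 + 170v^3 + 124v^2 - 2952v - 4896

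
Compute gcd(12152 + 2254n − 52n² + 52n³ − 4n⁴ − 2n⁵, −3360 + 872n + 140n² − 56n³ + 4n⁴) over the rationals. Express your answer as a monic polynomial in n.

Apply the Euclidean algorithm:
  −2n⁵ − 4n⁴ + 52n³ − 52n² + 2254n + 12152 = (−(1/2)n − 8)(4n⁴ − 56n³ + 140n² + 872n − 3360) + (−326n³ + 1504n² + 7550n − 14728)
  4n⁴ − 56n³ + 140n² + 872n − 3360 = (−(2/163)n + 3060/26569)(−326n³ + 1504n² + 7550n − 14728) + ((1578720/26569)n² − (4736160/26569)n − 44204160/26569)
  −326n³ + 1504n² + 7550n − 14728 = (−(4330747/789360)n + 6987647/789360)((1578720/26569)n² − (4736160/26569)n − 44204160/26569) + (0)
Last nonzero remainder: (1578720/26569)n² − (4736160/26569)n − 44204160/26569. Dividing through by 1578720/26569 gives the monic gcd n² − 3n − 28.

−28 − 3n + n²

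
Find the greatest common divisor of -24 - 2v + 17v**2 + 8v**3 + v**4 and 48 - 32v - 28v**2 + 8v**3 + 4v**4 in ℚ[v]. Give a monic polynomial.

-6 + v + 4v**2 + v**3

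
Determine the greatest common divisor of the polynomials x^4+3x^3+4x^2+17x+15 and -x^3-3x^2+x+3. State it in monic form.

Euclidean algorithm in ℚ[x]:
  x^4+3x^3+4x^2+17x+15 = (-x)(-x^3-3x^2+x+3) + (5x^2+20x+15)
  -x^3-3x^2+x+3 = (-(1/5)x+1/5)(5x^2+20x+15) + (0)
Last nonzero remainder: 5x^2+20x+15. Dividing through by 5 gives the monic gcd x^2+4x+3.

x^2+4x+3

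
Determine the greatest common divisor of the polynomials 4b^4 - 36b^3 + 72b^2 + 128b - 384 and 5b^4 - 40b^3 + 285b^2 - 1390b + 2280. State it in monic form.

b^2 - 7b + 12

Euclidean algorithm in ℚ[b]:
  4b^4 - 36b^3 + 72b^2 + 128b - 384 = (4/5)(5b^4 - 40b^3 + 285b^2 - 1390b + 2280) + (-4b^3 - 156b^2 + 1240b - 2208)
  5b^4 - 40b^3 + 285b^2 - 1390b + 2280 = (-(5/4)b + 235/4)(-4b^3 - 156b^2 + 1240b - 2208) + (11000b^2 - 77000b + 132000)
  -4b^3 - 156b^2 + 1240b - 2208 = (-(1/2750)b - 23/1375)(11000b^2 - 77000b + 132000) + (0)
Last nonzero remainder: 11000b^2 - 77000b + 132000. Dividing through by 11000 gives the monic gcd b^2 - 7b + 12.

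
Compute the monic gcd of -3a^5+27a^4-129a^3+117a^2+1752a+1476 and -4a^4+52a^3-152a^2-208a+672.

a^2-4a-12

Repeated division with remainder:
  -3a^5+27a^4-129a^3+117a^2+1752a+1476 = ((3/4)a+3)(-4a^4+52a^3-152a^2-208a+672) + (-171a^3+729a^2+1872a-540)
  -4a^4+52a^3-152a^2-208a+672 = ((4/171)a-664/3249)(-171a^3+729a^2+1872a-540) + (-(16896/361)a^2+(67584/361)a+202752/361)
  -171a^3+729a^2+1872a-540 = ((20577/5632)a-5415/5632)(-(16896/361)a^2+(67584/361)a+202752/361) + (0)
Last nonzero remainder: -(16896/361)a^2+(67584/361)a+202752/361. Dividing through by -16896/361 gives the monic gcd a^2-4a-12.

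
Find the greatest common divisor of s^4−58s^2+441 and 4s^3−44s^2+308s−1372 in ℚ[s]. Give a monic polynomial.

By polynomial division,
  s^4−58s^2+441 = ((1/4)s+11/4)(4s^3−44s^2+308s−1372) + (−14s^2−504s+4214)
  4s^3−44s^2+308s−1372 = (−(2/7)s+94/7)(−14s^2−504s+4214) + (8280s−57960)
  −14s^2−504s+4214 = (−(7/4140)s−301/4140)(8280s−57960) + (0)
Last nonzero remainder: 8280s−57960. Dividing through by 8280 gives the monic gcd s−7.

s−7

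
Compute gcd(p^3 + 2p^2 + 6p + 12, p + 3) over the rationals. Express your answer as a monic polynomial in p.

1

By polynomial division,
  p^3 + 2p^2 + 6p + 12 = (p^2 - p + 9)(p + 3) + (-15)
  p + 3 = (-(1/15)p - 1/5)(-15) + (0)
The last nonzero remainder is the constant -15, so the polynomials are coprime and gcd = 1.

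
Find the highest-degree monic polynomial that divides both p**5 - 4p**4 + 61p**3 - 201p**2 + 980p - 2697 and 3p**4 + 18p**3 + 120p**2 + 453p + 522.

p**2 + p + 29

By polynomial division,
  p**5 - 4p**4 + 61p**3 - 201p**2 + 980p - 2697 = ((1/3)p - 10/3)(3p**4 + 18p**3 + 120p**2 + 453p + 522) + (81p**3 + 48p**2 + 2316p - 957)
  3p**4 + 18p**3 + 120p**2 + 453p + 522 = ((1/27)p + 146/729)(81p**3 + 48p**2 + 2316p - 957) + ((5980/243)p**2 + (5980/243)p + 173420/243)
  81p**3 + 48p**2 + 2316p - 957 = ((19683/5980)p - 8019/5980)((5980/243)p**2 + (5980/243)p + 173420/243) + (0)
Last nonzero remainder: (5980/243)p**2 + (5980/243)p + 173420/243. Dividing through by 5980/243 gives the monic gcd p**2 + p + 29.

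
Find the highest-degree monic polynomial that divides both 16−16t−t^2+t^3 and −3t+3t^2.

−1+t

By polynomial division,
  t^3−t^2−16t+16 = ((1/3)t)(3t^2−3t) + (−16t+16)
  3t^2−3t = (−(3/16)t)(−16t+16) + (0)
Last nonzero remainder: −16t+16. Dividing through by −16 gives the monic gcd t−1.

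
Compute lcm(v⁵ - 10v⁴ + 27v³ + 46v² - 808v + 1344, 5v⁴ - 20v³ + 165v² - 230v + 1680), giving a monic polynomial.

v⁷ - 9v⁶ + 31v⁵ - 67v⁴ - 384v³ + 1180v² - 9968v + 18816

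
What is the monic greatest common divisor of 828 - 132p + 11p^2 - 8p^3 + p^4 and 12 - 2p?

-6 + p

Euclidean algorithm in ℚ[p]:
  p^4 - 8p^3 + 11p^2 - 132p + 828 = (-(1/2)p^3 + p^2 + (1/2)p + 69)(-2p + 12) + (0)
Last nonzero remainder: -2p + 12. Dividing through by -2 gives the monic gcd p - 6.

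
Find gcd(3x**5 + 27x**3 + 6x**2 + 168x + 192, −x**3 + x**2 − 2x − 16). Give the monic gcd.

Repeated division with remainder:
  3x**5 + 27x**3 + 6x**2 + 168x + 192 = (−3x**2 − 3x − 24)(−x**3 + x**2 − 2x − 16) + (−24x**2 + 72x − 192)
  −x**3 + x**2 − 2x − 16 = ((1/24)x + 1/12)(−24x**2 + 72x − 192) + (0)
Last nonzero remainder: −24x**2 + 72x − 192. Dividing through by −24 gives the monic gcd x**2 − 3x + 8.

x**2 − 3x + 8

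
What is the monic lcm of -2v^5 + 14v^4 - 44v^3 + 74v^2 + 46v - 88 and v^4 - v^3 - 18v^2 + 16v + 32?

By polynomial division,
  -2v^5 + 14v^4 - 44v^3 + 74v^2 + 46v - 88 = (-2v + 12)(v^4 - v^3 - 18v^2 + 16v + 32) + (-68v^3 + 322v^2 - 82v - 472)
  v^4 - v^3 - 18v^2 + 16v + 32 = (-(1/68)v - 127/2312)(-68v^3 + 322v^2 - 82v - 472) + (-(1755/1156)v^2 + (5265/1156)v + 1755/289)
  -68v^3 + 322v^2 - 82v - 472 = ((78608/1755)v - 136408/1755)(-(1755/1156)v^2 + (5265/1156)v + 1755/289) + (0)
Last nonzero remainder: -(1755/1156)v^2 + (5265/1156)v + 1755/289. Dividing through by -1755/1156 gives the monic gcd v^2 - 3v - 4.
Then lcm(f, g) = f·g / gcd(f, g); expanding and making the result monic gives the answer.

v^7 - 5v^6 + 63v^4 - 273v^3 + 294v^2 + 272v - 352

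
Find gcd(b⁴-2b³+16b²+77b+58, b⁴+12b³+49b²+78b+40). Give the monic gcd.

b²+3b+2

By polynomial division,
  b⁴-2b³+16b²+77b+58 = (b⁴+12b³+49b²+78b+40) + (-14b³-33b²-b+18)
  b⁴+12b³+49b²+78b+40 = (-(1/14)b-135/196)(-14b³-33b²-b+18) + ((5135/196)b²+(15405/196)b+5135/98)
  -14b³-33b²-b+18 = (-(2744/5135)b+1764/5135)((5135/196)b²+(15405/196)b+5135/98) + (0)
Last nonzero remainder: (5135/196)b²+(15405/196)b+5135/98. Dividing through by 5135/196 gives the monic gcd b²+3b+2.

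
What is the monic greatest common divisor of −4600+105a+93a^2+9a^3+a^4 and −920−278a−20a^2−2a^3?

115+6a+a^2

By polynomial division,
  a^4+9a^3+93a^2+105a−4600 = (−(1/2)a+1/2)(−2a^3−20a^2−278a−920) + (−36a^2−216a−4140)
  −2a^3−20a^2−278a−920 = ((1/18)a+2/9)(−36a^2−216a−4140) + (0)
Last nonzero remainder: −36a^2−216a−4140. Dividing through by −36 gives the monic gcd a^2+6a+115.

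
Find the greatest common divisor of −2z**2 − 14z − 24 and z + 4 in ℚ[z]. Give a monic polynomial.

Repeated division with remainder:
  −2z**2 − 14z − 24 = (−2z − 6)(z + 4) + (0)
The last nonzero remainder z + 4 is already monic.

z + 4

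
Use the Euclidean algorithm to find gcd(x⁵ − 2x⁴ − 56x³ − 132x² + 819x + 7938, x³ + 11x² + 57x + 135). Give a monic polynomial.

x² + 6x + 27

By polynomial division,
  x⁵ − 2x⁴ − 56x³ − 132x² + 819x + 7938 = (x² − 13x + 30)(x³ + 11x² + 57x + 135) + (144x² + 864x + 3888)
  x³ + 11x² + 57x + 135 = ((1/144)x + 5/144)(144x² + 864x + 3888) + (0)
Last nonzero remainder: 144x² + 864x + 3888. Dividing through by 144 gives the monic gcd x² + 6x + 27.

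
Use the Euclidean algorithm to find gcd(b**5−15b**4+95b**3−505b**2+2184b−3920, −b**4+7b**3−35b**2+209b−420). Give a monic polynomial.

Repeated division with remainder:
  b**5−15b**4+95b**3−505b**2+2184b−3920 = (−b+8)(−b**4+7b**3−35b**2+209b−420) + (4b**3−16b**2+92b−560)
  −b**4+7b**3−35b**2+209b−420 = (−(1/4)b+3/4)(4b**3−16b**2+92b−560) + (0)
Last nonzero remainder: 4b**3−16b**2+92b−560. Dividing through by 4 gives the monic gcd b**3−4b**2+23b−140.

b**3−4b**2+23b−140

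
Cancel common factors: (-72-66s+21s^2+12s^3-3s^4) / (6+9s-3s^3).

(24-2s-5s^2+s^3)/(-2-s+s^2)

Euclidean algorithm in ℚ[s]:
  -3s^4+12s^3+21s^2-66s-72 = (s-4)(-3s^3+9s+6) + (12s^2-36s-48)
  -3s^3+9s+6 = (-(1/4)s-3/4)(12s^2-36s-48) + (-30s-30)
  12s^2-36s-48 = (-(2/5)s+8/5)(-30s-30) + (0)
Last nonzero remainder: -30s-30. Dividing through by -30 gives the monic gcd s+1.
Cancel s+1 from numerator and denominator to get the reduced form.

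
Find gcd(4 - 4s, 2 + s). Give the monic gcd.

1

By polynomial division,
  -4s + 4 = (-4)(s + 2) + (12)
  s + 2 = ((1/12)s + 1/6)(12) + (0)
The last nonzero remainder is the constant 12, so the polynomials are coprime and gcd = 1.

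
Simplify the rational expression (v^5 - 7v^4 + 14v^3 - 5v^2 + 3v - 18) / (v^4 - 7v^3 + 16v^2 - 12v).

Repeated division with remainder:
  v^5 - 7v^4 + 14v^3 - 5v^2 + 3v - 18 = (v)(v^4 - 7v^3 + 16v^2 - 12v) + (-2v^3 + 7v^2 + 3v - 18)
  v^4 - 7v^3 + 16v^2 - 12v = (-(1/2)v + 7/4)(-2v^3 + 7v^2 + 3v - 18) + ((21/4)v^2 - (105/4)v + 63/2)
  -2v^3 + 7v^2 + 3v - 18 = (-(8/21)v - 4/7)((21/4)v^2 - (105/4)v + 63/2) + (0)
Last nonzero remainder: (21/4)v^2 - (105/4)v + 63/2. Dividing through by 21/4 gives the monic gcd v^2 - 5v + 6.
Cancel v^2 - 5v + 6 from numerator and denominator to get the reduced form.

(v^3 - 2v^2 - 2v - 3)/(v^2 - 2v)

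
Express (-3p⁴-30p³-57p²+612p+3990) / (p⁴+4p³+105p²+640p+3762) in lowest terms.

Apply the Euclidean algorithm:
  -3p⁴-30p³-57p²+612p+3990 = (-3)(p⁴+4p³+105p²+640p+3762) + (-18p³+258p²+2532p+15276)
  p⁴+4p³+105p²+640p+3762 = (-(1/18)p-55/54)(-18p³+258p²+2532p+15276) + ((4576/9)p²+(36608/9)p+173888/9)
  -18p³+258p²+2532p+15276 = (-(81/2288)p+1809/2288)((4576/9)p²+(36608/9)p+173888/9) + (0)
Last nonzero remainder: (4576/9)p²+(36608/9)p+173888/9. Dividing through by 4576/9 gives the monic gcd p²+8p+38.
Cancel p²+8p+38 from numerator and denominator to get the reduced form.

(-3p²-6p+105)/(p²-4p+99)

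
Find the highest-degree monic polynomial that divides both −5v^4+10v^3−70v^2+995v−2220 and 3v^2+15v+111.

Euclidean algorithm in ℚ[v]:
  −5v^4+10v^3−70v^2+995v−2220 = (−(5/3)v^2+(35/3)v−20)(3v^2+15v+111) + (0)
Last nonzero remainder: 3v^2+15v+111. Dividing through by 3 gives the monic gcd v^2+5v+37.

v^2+5v+37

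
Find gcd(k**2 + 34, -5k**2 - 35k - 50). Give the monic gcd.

Euclidean algorithm in ℚ[k]:
  k**2 + 34 = (-1/5)(-5k**2 - 35k - 50) + (-7k + 24)
  -5k**2 - 35k - 50 = ((5/7)k + 365/49)(-7k + 24) + (-11210/49)
  -7k + 24 = ((343/11210)k - 588/5605)(-11210/49) + (0)
The last nonzero remainder is the constant -11210/49, so the polynomials are coprime and gcd = 1.

1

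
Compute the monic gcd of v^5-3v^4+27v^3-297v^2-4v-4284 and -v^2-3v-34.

Apply the Euclidean algorithm:
  v^5-3v^4+27v^3-297v^2-4v-4284 = (-v^3+6v^2-11v+126)(-v^2-3v-34) + (0)
Last nonzero remainder: -v^2-3v-34. Dividing through by -1 gives the monic gcd v^2+3v+34.

v^2+3v+34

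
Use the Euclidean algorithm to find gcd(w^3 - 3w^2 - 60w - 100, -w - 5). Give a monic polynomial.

w + 5

Apply the Euclidean algorithm:
  w^3 - 3w^2 - 60w - 100 = (-w^2 + 8w + 20)(-w - 5) + (0)
Last nonzero remainder: -w - 5. Dividing through by -1 gives the monic gcd w + 5.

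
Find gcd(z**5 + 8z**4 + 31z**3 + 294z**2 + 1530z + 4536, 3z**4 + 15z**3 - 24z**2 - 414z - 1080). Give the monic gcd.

z**2 + 6z + 18

By polynomial division,
  z**5 + 8z**4 + 31z**3 + 294z**2 + 1530z + 4536 = ((1/3)z + 1)(3z**4 + 15z**3 - 24z**2 - 414z - 1080) + (24z**3 + 456z**2 + 2304z + 5616)
  3z**4 + 15z**3 - 24z**2 - 414z - 1080 = ((1/8)z - 7/4)(24z**3 + 456z**2 + 2304z + 5616) + (486z**2 + 2916z + 8748)
  24z**3 + 456z**2 + 2304z + 5616 = ((4/81)z + 52/81)(486z**2 + 2916z + 8748) + (0)
Last nonzero remainder: 486z**2 + 2916z + 8748. Dividing through by 486 gives the monic gcd z**2 + 6z + 18.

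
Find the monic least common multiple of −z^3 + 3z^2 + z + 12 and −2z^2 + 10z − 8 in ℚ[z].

z^4 − 4z^3 + 2z^2 − 11z + 12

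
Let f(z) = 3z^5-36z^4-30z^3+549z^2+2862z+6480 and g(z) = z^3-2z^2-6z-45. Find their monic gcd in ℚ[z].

z^2+3z+9

Euclidean algorithm in ℚ[z]:
  3z^5-36z^4-30z^3+549z^2+2862z+6480 = (3z^2-30z-72)(z^3-2z^2-6z-45) + (360z^2+1080z+3240)
  z^3-2z^2-6z-45 = ((1/360)z-1/72)(360z^2+1080z+3240) + (0)
Last nonzero remainder: 360z^2+1080z+3240. Dividing through by 360 gives the monic gcd z^2+3z+9.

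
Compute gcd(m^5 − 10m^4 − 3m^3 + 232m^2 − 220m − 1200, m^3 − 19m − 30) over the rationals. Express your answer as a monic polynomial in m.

Repeated division with remainder:
  m^5 − 10m^4 − 3m^3 + 232m^2 − 220m − 1200 = (m^2 − 10m + 16)(m^3 − 19m − 30) + (72m^2 − 216m − 720)
  m^3 − 19m − 30 = ((1/72)m + 1/24)(72m^2 − 216m − 720) + (0)
Last nonzero remainder: 72m^2 − 216m − 720. Dividing through by 72 gives the monic gcd m^2 − 3m − 10.

m^2 − 3m − 10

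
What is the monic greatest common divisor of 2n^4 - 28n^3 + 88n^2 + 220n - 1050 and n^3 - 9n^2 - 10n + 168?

By polynomial division,
  2n^4 - 28n^3 + 88n^2 + 220n - 1050 = (2n - 10)(n^3 - 9n^2 - 10n + 168) + (18n^2 - 216n + 630)
  n^3 - 9n^2 - 10n + 168 = ((1/18)n + 1/6)(18n^2 - 216n + 630) + (-9n + 63)
  18n^2 - 216n + 630 = (-2n + 10)(-9n + 63) + (0)
Last nonzero remainder: -9n + 63. Dividing through by -9 gives the monic gcd n - 7.

n - 7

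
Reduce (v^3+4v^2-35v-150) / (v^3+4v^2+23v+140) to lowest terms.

(v^2-v-30)/(v^2-v+28)

Repeated division with remainder:
  v^3+4v^2-35v-150 = (v^3+4v^2+23v+140) + (-58v-290)
  v^3+4v^2+23v+140 = (-(1/58)v^2+(1/58)v-14/29)(-58v-290) + (0)
Last nonzero remainder: -58v-290. Dividing through by -58 gives the monic gcd v+5.
Cancel v+5 from numerator and denominator to get the reduced form.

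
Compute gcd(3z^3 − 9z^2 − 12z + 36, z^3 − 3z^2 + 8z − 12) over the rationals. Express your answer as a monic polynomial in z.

z − 2

Repeated division with remainder:
  3z^3 − 9z^2 − 12z + 36 = (3)(z^3 − 3z^2 + 8z − 12) + (−36z + 72)
  z^3 − 3z^2 + 8z − 12 = (−(1/36)z^2 + (1/36)z − 1/6)(−36z + 72) + (0)
Last nonzero remainder: −36z + 72. Dividing through by −36 gives the monic gcd z − 2.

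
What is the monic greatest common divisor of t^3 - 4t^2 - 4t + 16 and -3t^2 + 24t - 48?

t - 4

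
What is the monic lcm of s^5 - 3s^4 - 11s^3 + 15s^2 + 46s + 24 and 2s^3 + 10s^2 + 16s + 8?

s^6 - s^5 - 17s^4 - 7s^3 + 76s^2 + 116s + 48

Euclidean algorithm in ℚ[s]:
  s^5 - 3s^4 - 11s^3 + 15s^2 + 46s + 24 = ((1/2)s^2 - 4s + 21/2)(2s^3 + 10s^2 + 16s + 8) + (-30s^2 - 90s - 60)
  2s^3 + 10s^2 + 16s + 8 = (-(1/15)s - 2/15)(-30s^2 - 90s - 60) + (0)
Last nonzero remainder: -30s^2 - 90s - 60. Dividing through by -30 gives the monic gcd s^2 + 3s + 2.
Then lcm(f, g) = f·g / gcd(f, g); expanding and making the result monic gives the answer.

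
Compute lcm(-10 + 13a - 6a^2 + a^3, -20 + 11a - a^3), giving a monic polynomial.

-40 + 42a - 11a^2 - 2a^3 + a^4

Euclidean algorithm in ℚ[a]:
  a^3 - 6a^2 + 13a - 10 = (-1)(-a^3 + 11a - 20) + (-6a^2 + 24a - 30)
  -a^3 + 11a - 20 = ((1/6)a + 2/3)(-6a^2 + 24a - 30) + (0)
Last nonzero remainder: -6a^2 + 24a - 30. Dividing through by -6 gives the monic gcd a^2 - 4a + 5.
Then lcm(f, g) = f·g / gcd(f, g); expanding and making the result monic gives the answer.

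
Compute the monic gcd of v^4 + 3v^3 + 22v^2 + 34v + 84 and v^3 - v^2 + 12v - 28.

v^2 + v + 14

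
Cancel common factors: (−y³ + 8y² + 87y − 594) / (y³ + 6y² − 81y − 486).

(−y² + 17y − 66)/(y² − 3y − 54)

Apply the Euclidean algorithm:
  −y³ + 8y² + 87y − 594 = (−1)(y³ + 6y² − 81y − 486) + (14y² + 6y − 1080)
  y³ + 6y² − 81y − 486 = ((1/14)y + 39/98)(14y² + 6y − 1080) + (−(306/49)y − 2754/49)
  14y² + 6y − 1080 = (−(343/153)y + 980/51)(−(306/49)y − 2754/49) + (0)
Last nonzero remainder: −(306/49)y − 2754/49. Dividing through by −306/49 gives the monic gcd y + 9.
Cancel y + 9 from numerator and denominator to get the reduced form.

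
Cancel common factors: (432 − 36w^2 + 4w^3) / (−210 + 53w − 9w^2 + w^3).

(−72 − 12w + 4w^2)/(35 − 3w + w^2)

Euclidean algorithm in ℚ[w]:
  4w^3 − 36w^2 + 432 = (4)(w^3 − 9w^2 + 53w − 210) + (−212w + 1272)
  w^3 − 9w^2 + 53w − 210 = (−(1/212)w^2 + (3/212)w − 35/212)(−212w + 1272) + (0)
Last nonzero remainder: −212w + 1272. Dividing through by −212 gives the monic gcd w − 6.
Cancel w − 6 from numerator and denominator to get the reduced form.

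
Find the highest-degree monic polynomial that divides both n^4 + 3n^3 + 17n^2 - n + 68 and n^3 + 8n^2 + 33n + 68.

n^2 + 4n + 17

Repeated division with remainder:
  n^4 + 3n^3 + 17n^2 - n + 68 = (n - 5)(n^3 + 8n^2 + 33n + 68) + (24n^2 + 96n + 408)
  n^3 + 8n^2 + 33n + 68 = ((1/24)n + 1/6)(24n^2 + 96n + 408) + (0)
Last nonzero remainder: 24n^2 + 96n + 408. Dividing through by 24 gives the monic gcd n^2 + 4n + 17.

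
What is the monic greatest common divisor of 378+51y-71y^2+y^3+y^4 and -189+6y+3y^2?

-63+2y+y^2

Repeated division with remainder:
  y^4+y^3-71y^2+51y+378 = ((1/3)y^2-(1/3)y-2)(3y^2+6y-189) + (0)
Last nonzero remainder: 3y^2+6y-189. Dividing through by 3 gives the monic gcd y^2+2y-63.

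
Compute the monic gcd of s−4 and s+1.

1

By polynomial division,
  s−4 = (s+1) + (−5)
  s+1 = (−(1/5)s−1/5)(−5) + (0)
The last nonzero remainder is the constant −5, so the polynomials are coprime and gcd = 1.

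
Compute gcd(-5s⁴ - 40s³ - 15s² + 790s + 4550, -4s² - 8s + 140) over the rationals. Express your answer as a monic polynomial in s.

s² + 2s - 35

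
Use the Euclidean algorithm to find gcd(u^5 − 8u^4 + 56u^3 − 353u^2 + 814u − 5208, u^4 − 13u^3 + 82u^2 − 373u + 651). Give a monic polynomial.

u^3 − 10u^2 + 52u − 217

By polynomial division,
  u^5 − 8u^4 + 56u^3 − 353u^2 + 814u − 5208 = (u + 5)(u^4 − 13u^3 + 82u^2 − 373u + 651) + (39u^3 − 390u^2 + 2028u − 8463)
  u^4 − 13u^3 + 82u^2 − 373u + 651 = ((1/39)u − 1/13)(39u^3 − 390u^2 + 2028u − 8463) + (0)
Last nonzero remainder: 39u^3 − 390u^2 + 2028u − 8463. Dividing through by 39 gives the monic gcd u^3 − 10u^2 + 52u − 217.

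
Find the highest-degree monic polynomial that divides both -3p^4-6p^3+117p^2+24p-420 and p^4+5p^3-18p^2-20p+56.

p^3+7p^2-4p-28

Apply the Euclidean algorithm:
  -3p^4-6p^3+117p^2+24p-420 = (-3)(p^4+5p^3-18p^2-20p+56) + (9p^3+63p^2-36p-252)
  p^4+5p^3-18p^2-20p+56 = ((1/9)p-2/9)(9p^3+63p^2-36p-252) + (0)
Last nonzero remainder: 9p^3+63p^2-36p-252. Dividing through by 9 gives the monic gcd p^3+7p^2-4p-28.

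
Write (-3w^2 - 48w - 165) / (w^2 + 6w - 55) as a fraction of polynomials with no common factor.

(-3w - 15)/(w - 5)

Euclidean algorithm in ℚ[w]:
  -3w^2 - 48w - 165 = (-3)(w^2 + 6w - 55) + (-30w - 330)
  w^2 + 6w - 55 = (-(1/30)w + 1/6)(-30w - 330) + (0)
Last nonzero remainder: -30w - 330. Dividing through by -30 gives the monic gcd w + 11.
Cancel w + 11 from numerator and denominator to get the reduced form.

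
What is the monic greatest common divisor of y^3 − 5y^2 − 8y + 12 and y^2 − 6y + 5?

y − 1

Apply the Euclidean algorithm:
  y^3 − 5y^2 − 8y + 12 = (y + 1)(y^2 − 6y + 5) + (−7y + 7)
  y^2 − 6y + 5 = (−(1/7)y + 5/7)(−7y + 7) + (0)
Last nonzero remainder: −7y + 7. Dividing through by −7 gives the monic gcd y − 1.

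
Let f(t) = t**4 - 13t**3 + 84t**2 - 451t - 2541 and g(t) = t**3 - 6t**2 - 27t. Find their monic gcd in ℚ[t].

t + 3

Repeated division with remainder:
  t**4 - 13t**3 + 84t**2 - 451t - 2541 = (t - 7)(t**3 - 6t**2 - 27t) + (69t**2 - 640t - 2541)
  t**3 - 6t**2 - 27t = ((1/69)t + 226/4761)(69t**2 - 640t - 2541) + ((191422/4761)t + 191422/1587)
  69t**2 - 640t - 2541 = ((328509/191422)t - 4761/226)((191422/4761)t + 191422/1587) + (0)
Last nonzero remainder: (191422/4761)t + 191422/1587. Dividing through by 191422/4761 gives the monic gcd t + 3.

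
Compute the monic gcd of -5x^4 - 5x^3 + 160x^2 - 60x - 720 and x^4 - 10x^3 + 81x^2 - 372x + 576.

Apply the Euclidean algorithm:
  -5x^4 - 5x^3 + 160x^2 - 60x - 720 = (-5)(x^4 - 10x^3 + 81x^2 - 372x + 576) + (-55x^3 + 565x^2 - 1920x + 2160)
  x^4 - 10x^3 + 81x^2 - 372x + 576 = (-(1/55)x - 3/605)(-55x^3 + 565x^2 - 1920x + 2160) + ((5916/121)x^2 - (41412/121)x + 70992/121)
  -55x^3 + 565x^2 - 1920x + 2160 = (-(6655/5916)x + 1815/493)((5916/121)x^2 - (41412/121)x + 70992/121) + (0)
Last nonzero remainder: (5916/121)x^2 - (41412/121)x + 70992/121. Dividing through by 5916/121 gives the monic gcd x^2 - 7x + 12.

x^2 - 7x + 12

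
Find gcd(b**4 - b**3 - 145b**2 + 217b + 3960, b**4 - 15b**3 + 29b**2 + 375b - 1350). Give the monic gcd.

By polynomial division,
  b**4 - b**3 - 145b**2 + 217b + 3960 = (b**4 - 15b**3 + 29b**2 + 375b - 1350) + (14b**3 - 174b**2 - 158b + 5310)
  b**4 - 15b**3 + 29b**2 + 375b - 1350 = ((1/14)b - 9/49)(14b**3 - 174b**2 - 158b + 5310) + ((408/49)b**2 - (1632/49)b - 18360/49)
  14b**3 - 174b**2 - 158b + 5310 = ((343/204)b - 2891/204)((408/49)b**2 - (1632/49)b - 18360/49) + (0)
Last nonzero remainder: (408/49)b**2 - (1632/49)b - 18360/49. Dividing through by 408/49 gives the monic gcd b**2 - 4b - 45.

b**2 - 4b - 45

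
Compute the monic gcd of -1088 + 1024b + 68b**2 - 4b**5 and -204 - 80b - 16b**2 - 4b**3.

17 + b + b**2

Euclidean algorithm in ℚ[b]:
  -4b**5 + 68b**2 + 1024b - 1088 = (b**2 - 4b - 4)(-4b**3 - 16b**2 - 80b - 204) + (-112b**2 - 112b - 1904)
  -4b**3 - 16b**2 - 80b - 204 = ((1/28)b + 3/28)(-112b**2 - 112b - 1904) + (0)
Last nonzero remainder: -112b**2 - 112b - 1904. Dividing through by -112 gives the monic gcd b**2 + b + 17.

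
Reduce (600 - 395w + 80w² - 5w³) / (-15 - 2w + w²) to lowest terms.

Apply the Euclidean algorithm:
  -5w³ + 80w² - 395w + 600 = (-5w + 70)(w² - 2w - 15) + (-330w + 1650)
  w² - 2w - 15 = (-(1/330)w - 1/110)(-330w + 1650) + (0)
Last nonzero remainder: -330w + 1650. Dividing through by -330 gives the monic gcd w - 5.
Cancel w - 5 from numerator and denominator to get the reduced form.

(-120 + 55w - 5w²)/(3 + w)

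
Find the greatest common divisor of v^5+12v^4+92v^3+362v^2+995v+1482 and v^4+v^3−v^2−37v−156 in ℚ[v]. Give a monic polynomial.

Repeated division with remainder:
  v^5+12v^4+92v^3+362v^2+995v+1482 = (v+11)(v^4+v^3−v^2−37v−156) + (82v^3+410v^2+1558v+3198)
  v^4+v^3−v^2−37v−156 = ((1/82)v−2/41)(82v^3+410v^2+1558v+3198) + (0)
Last nonzero remainder: 82v^3+410v^2+1558v+3198. Dividing through by 82 gives the monic gcd v^3+5v^2+19v+39.

v^3+5v^2+19v+39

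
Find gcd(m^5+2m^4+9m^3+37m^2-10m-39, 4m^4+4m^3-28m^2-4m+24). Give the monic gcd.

Repeated division with remainder:
  m^5+2m^4+9m^3+37m^2-10m-39 = ((1/4)m+1/4)(4m^4+4m^3-28m^2-4m+24) + (15m^3+45m^2-15m-45)
  4m^4+4m^3-28m^2-4m+24 = ((4/15)m-8/15)(15m^3+45m^2-15m-45) + (0)
Last nonzero remainder: 15m^3+45m^2-15m-45. Dividing through by 15 gives the monic gcd m^3+3m^2-m-3.

m^3+3m^2-m-3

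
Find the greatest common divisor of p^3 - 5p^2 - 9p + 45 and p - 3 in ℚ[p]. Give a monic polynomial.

p - 3

Euclidean algorithm in ℚ[p]:
  p^3 - 5p^2 - 9p + 45 = (p^2 - 2p - 15)(p - 3) + (0)
The last nonzero remainder p - 3 is already monic.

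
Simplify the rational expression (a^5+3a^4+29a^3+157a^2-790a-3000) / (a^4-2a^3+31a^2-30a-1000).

Apply the Euclidean algorithm:
  a^5+3a^4+29a^3+157a^2-790a-3000 = (a+5)(a^4-2a^3+31a^2-30a-1000) + (8a^3+32a^2+360a+2000)
  a^4-2a^3+31a^2-30a-1000 = ((1/8)a-3/4)(8a^3+32a^2+360a+2000) + (10a^2-10a+500)
  8a^3+32a^2+360a+2000 = ((4/5)a+4)(10a^2-10a+500) + (0)
Last nonzero remainder: 10a^2-10a+500. Dividing through by 10 gives the monic gcd a^2-a+50.
Cancel a^2-a+50 from numerator and denominator to get the reduced form.

(a^3+4a^2-17a-60)/(a^2-a-20)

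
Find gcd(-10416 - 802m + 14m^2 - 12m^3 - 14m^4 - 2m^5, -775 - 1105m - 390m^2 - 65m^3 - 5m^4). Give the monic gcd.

Euclidean algorithm in ℚ[m]:
  -2m^5 - 14m^4 - 12m^3 + 14m^2 - 802m - 10416 = ((2/5)m - 12/5)(-5m^4 - 65m^3 - 390m^2 - 1105m - 775) + (-12m^3 - 480m^2 - 3144m - 12276)
  -5m^4 - 65m^3 - 390m^2 - 1105m - 775 = ((5/12)m - 45/4)(-12m^3 - 480m^2 - 3144m - 12276) + (-4480m^2 - 31360m - 138880)
  -12m^3 - 480m^2 - 3144m - 12276 = ((3/1120)m + 99/1120)(-4480m^2 - 31360m - 138880) + (0)
Last nonzero remainder: -4480m^2 - 31360m - 138880. Dividing through by -4480 gives the monic gcd m^2 + 7m + 31.

31 + 7m + m^2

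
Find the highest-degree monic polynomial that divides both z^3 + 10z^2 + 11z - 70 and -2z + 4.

z - 2

By polynomial division,
  z^3 + 10z^2 + 11z - 70 = (-(1/2)z^2 - 6z - 35/2)(-2z + 4) + (0)
Last nonzero remainder: -2z + 4. Dividing through by -2 gives the monic gcd z - 2.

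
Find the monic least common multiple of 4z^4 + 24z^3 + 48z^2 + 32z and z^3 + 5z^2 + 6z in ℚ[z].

z^5 + 9z^4 + 30z^3 + 44z^2 + 24z

Euclidean algorithm in ℚ[z]:
  4z^4 + 24z^3 + 48z^2 + 32z = (4z + 4)(z^3 + 5z^2 + 6z) + (4z^2 + 8z)
  z^3 + 5z^2 + 6z = ((1/4)z + 3/4)(4z^2 + 8z) + (0)
Last nonzero remainder: 4z^2 + 8z. Dividing through by 4 gives the monic gcd z^2 + 2z.
Then lcm(f, g) = f·g / gcd(f, g); expanding and making the result monic gives the answer.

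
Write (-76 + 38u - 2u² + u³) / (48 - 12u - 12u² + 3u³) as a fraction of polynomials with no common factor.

(38 + u²)/(-24 - 6u + 3u²)

By polynomial division,
  u³ - 2u² + 38u - 76 = (1/3)(3u³ - 12u² - 12u + 48) + (2u² + 42u - 92)
  3u³ - 12u² - 12u + 48 = ((3/2)u - 75/2)(2u² + 42u - 92) + (1701u - 3402)
  2u² + 42u - 92 = ((2/1701)u + 46/1701)(1701u - 3402) + (0)
Last nonzero remainder: 1701u - 3402. Dividing through by 1701 gives the monic gcd u - 2.
Cancel u - 2 from numerator and denominator to get the reduced form.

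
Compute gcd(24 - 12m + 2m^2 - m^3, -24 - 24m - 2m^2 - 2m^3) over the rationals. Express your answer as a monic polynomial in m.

12 + m^2

By polynomial division,
  -m^3 + 2m^2 - 12m + 24 = (1/2)(-2m^3 - 2m^2 - 24m - 24) + (3m^2 + 36)
  -2m^3 - 2m^2 - 24m - 24 = (-(2/3)m - 2/3)(3m^2 + 36) + (0)
Last nonzero remainder: 3m^2 + 36. Dividing through by 3 gives the monic gcd m^2 + 12.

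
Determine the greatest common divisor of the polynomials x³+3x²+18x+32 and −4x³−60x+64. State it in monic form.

Repeated division with remainder:
  x³+3x²+18x+32 = (−1/4)(−4x³−60x+64) + (3x²+3x+48)
  −4x³−60x+64 = (−(4/3)x+4/3)(3x²+3x+48) + (0)
Last nonzero remainder: 3x²+3x+48. Dividing through by 3 gives the monic gcd x²+x+16.

x²+x+16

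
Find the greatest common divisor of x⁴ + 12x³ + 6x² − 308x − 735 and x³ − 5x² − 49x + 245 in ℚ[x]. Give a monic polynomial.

By polynomial division,
  x⁴ + 12x³ + 6x² − 308x − 735 = (x + 17)(x³ − 5x² − 49x + 245) + (140x² + 280x − 4900)
  x³ − 5x² − 49x + 245 = ((1/140)x − 1/20)(140x² + 280x − 4900) + (0)
Last nonzero remainder: 140x² + 280x − 4900. Dividing through by 140 gives the monic gcd x² + 2x − 35.

x² + 2x − 35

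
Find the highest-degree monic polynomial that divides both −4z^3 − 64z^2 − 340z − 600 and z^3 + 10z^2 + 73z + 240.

Apply the Euclidean algorithm:
  −4z^3 − 64z^2 − 340z − 600 = (−4)(z^3 + 10z^2 + 73z + 240) + (−24z^2 − 48z + 360)
  z^3 + 10z^2 + 73z + 240 = (−(1/24)z − 1/3)(−24z^2 − 48z + 360) + (72z + 360)
  −24z^2 − 48z + 360 = (−(1/3)z + 1)(72z + 360) + (0)
Last nonzero remainder: 72z + 360. Dividing through by 72 gives the monic gcd z + 5.

z + 5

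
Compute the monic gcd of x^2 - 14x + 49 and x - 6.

1

Repeated division with remainder:
  x^2 - 14x + 49 = (x - 8)(x - 6) + (1)
  x - 6 = (x - 6)(1) + (0)
The last nonzero remainder is the constant 1, so the polynomials are coprime and gcd = 1.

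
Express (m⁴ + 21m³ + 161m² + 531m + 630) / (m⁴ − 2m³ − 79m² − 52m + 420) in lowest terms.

Euclidean algorithm in ℚ[m]:
  m⁴ + 21m³ + 161m² + 531m + 630 = (m⁴ − 2m³ − 79m² − 52m + 420) + (23m³ + 240m² + 583m + 210)
  m⁴ − 2m³ − 79m² − 52m + 420 = ((1/23)m − 286/529)(23m³ + 240m² + 583m + 210) + ((13440/529)m² + (134400/529)m + 282240/529)
  23m³ + 240m² + 583m + 210 = ((12167/13440)m + 529/1344)((13440/529)m² + (134400/529)m + 282240/529) + (0)
Last nonzero remainder: (13440/529)m² + (134400/529)m + 282240/529. Dividing through by 13440/529 gives the monic gcd m² + 10m + 21.
Cancel m² + 10m + 21 from numerator and denominator to get the reduced form.

(m² + 11m + 30)/(m² − 12m + 20)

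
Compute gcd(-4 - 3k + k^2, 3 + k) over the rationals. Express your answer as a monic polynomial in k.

By polynomial division,
  k^2 - 3k - 4 = (k - 6)(k + 3) + (14)
  k + 3 = ((1/14)k + 3/14)(14) + (0)
The last nonzero remainder is the constant 14, so the polynomials are coprime and gcd = 1.

1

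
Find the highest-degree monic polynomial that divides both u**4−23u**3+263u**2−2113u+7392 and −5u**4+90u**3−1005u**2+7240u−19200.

Euclidean algorithm in ℚ[u]:
  u**4−23u**3+263u**2−2113u+7392 = (−1/5)(−5u**4+90u**3−1005u**2+7240u−19200) + (−5u**3+62u**2−665u+3552)
  −5u**4+90u**3−1005u**2+7240u−19200 = (u−28/5)(−5u**3+62u**2−665u+3552) + ((36/5)u**2−36u+3456/5)
  −5u**3+62u**2−665u+3552 = (−(25/36)u+185/36)((36/5)u**2−36u+3456/5) + (0)
Last nonzero remainder: (36/5)u**2−36u+3456/5. Dividing through by 36/5 gives the monic gcd u**2−5u+96.

u**2−5u+96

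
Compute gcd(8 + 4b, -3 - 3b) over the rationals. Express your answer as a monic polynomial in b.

1

Euclidean algorithm in ℚ[b]:
  4b + 8 = (-4/3)(-3b - 3) + (4)
  -3b - 3 = (-(3/4)b - 3/4)(4) + (0)
The last nonzero remainder is the constant 4, so the polynomials are coprime and gcd = 1.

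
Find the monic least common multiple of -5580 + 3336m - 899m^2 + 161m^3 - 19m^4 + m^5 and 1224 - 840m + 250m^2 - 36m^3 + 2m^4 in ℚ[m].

Repeated division with remainder:
  m^5 - 19m^4 + 161m^3 - 899m^2 + 3336m - 5580 = ((1/2)m - 1/2)(2m^4 - 36m^3 + 250m^2 - 840m + 1224) + (18m^3 - 354m^2 + 2304m - 4968)
  2m^4 - 36m^3 + 250m^2 - 840m + 1224 = ((1/9)m + 5/27)(18m^3 - 354m^2 + 2304m - 4968) + ((536/9)m^2 - (2144/3)m + 2144)
  18m^3 - 354m^2 + 2304m - 4968 = ((81/268)m - 621/268)((536/9)m^2 - (2144/3)m + 2144) + (0)
Last nonzero remainder: (536/9)m^2 - (2144/3)m + 2144. Dividing through by 536/9 gives the monic gcd m^2 - 12m + 36.
Then lcm(f, g) = f·g / gcd(f, g); expanding and making the result monic gives the answer.

-94860 + 90192m - 40879m^2 + 11467m^3 - 2188m^4 + 292m^5 - 25m^6 + m^7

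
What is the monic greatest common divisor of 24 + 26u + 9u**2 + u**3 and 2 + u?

2 + u

Euclidean algorithm in ℚ[u]:
  u**3 + 9u**2 + 26u + 24 = (u**2 + 7u + 12)(u + 2) + (0)
The last nonzero remainder u + 2 is already monic.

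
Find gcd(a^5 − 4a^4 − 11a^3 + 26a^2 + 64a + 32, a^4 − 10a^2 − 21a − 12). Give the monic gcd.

a^2 − 3a − 4

By polynomial division,
  a^5 − 4a^4 − 11a^3 + 26a^2 + 64a + 32 = (a − 4)(a^4 − 10a^2 − 21a − 12) + (−a^3 + 7a^2 − 8a − 16)
  a^4 − 10a^2 − 21a − 12 = (−a − 7)(−a^3 + 7a^2 − 8a − 16) + (31a^2 − 93a − 124)
  −a^3 + 7a^2 − 8a − 16 = (−(1/31)a + 4/31)(31a^2 − 93a − 124) + (0)
Last nonzero remainder: 31a^2 − 93a − 124. Dividing through by 31 gives the monic gcd a^2 − 3a − 4.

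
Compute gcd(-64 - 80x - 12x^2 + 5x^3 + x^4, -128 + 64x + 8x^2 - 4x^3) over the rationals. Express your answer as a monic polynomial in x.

Euclidean algorithm in ℚ[x]:
  x^4 + 5x^3 - 12x^2 - 80x - 64 = (-(1/4)x - 7/4)(-4x^3 + 8x^2 + 64x - 128) + (18x^2 - 288)
  -4x^3 + 8x^2 + 64x - 128 = (-(2/9)x + 4/9)(18x^2 - 288) + (0)
Last nonzero remainder: 18x^2 - 288. Dividing through by 18 gives the monic gcd x^2 - 16.

-16 + x^2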